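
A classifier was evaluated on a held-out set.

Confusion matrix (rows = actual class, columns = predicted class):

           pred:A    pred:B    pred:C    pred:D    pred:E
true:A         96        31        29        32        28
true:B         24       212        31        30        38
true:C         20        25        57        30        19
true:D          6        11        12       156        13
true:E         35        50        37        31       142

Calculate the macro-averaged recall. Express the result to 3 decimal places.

0.545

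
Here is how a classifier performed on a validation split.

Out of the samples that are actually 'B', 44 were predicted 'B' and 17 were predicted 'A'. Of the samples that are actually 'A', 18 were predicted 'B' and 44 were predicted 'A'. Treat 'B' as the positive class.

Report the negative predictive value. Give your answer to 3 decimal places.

0.721

NPV = TN/(TN+FN) = 44/(44+17) = 0.721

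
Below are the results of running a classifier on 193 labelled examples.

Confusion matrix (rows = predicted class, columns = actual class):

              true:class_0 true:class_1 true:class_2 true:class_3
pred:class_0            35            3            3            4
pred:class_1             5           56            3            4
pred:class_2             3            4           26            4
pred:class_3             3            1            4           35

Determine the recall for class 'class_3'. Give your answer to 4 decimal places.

0.7447

Treat 'class_3' as positive and all other classes as negative.
recall = TP/(TP+FN).
class_3: TP=35, FN=4+4+4=12 → 35/47 = 0.74468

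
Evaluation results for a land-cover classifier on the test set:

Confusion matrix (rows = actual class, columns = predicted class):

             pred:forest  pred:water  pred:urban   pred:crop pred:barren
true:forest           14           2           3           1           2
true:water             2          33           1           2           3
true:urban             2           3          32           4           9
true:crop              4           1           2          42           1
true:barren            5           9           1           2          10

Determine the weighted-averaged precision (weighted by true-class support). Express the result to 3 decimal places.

0.698

Per-class precision (TP/(TP+FP)):
  forest: TP=14, FP=2+2+4+5=13 → 14/27 = 0.5185
  water: TP=33, FP=2+3+1+9=15 → 33/48 = 0.6875
  urban: TP=32, FP=3+1+2+1=7 → 32/39 = 0.8205
  crop: TP=42, FP=1+2+4+2=9 → 42/51 = 0.8235
  barren: TP=10, FP=2+3+9+1=15 → 10/25 = 0.4000
Weighted-precision = Σ (supportᵢ/N)·precisionᵢ with N=190: (22/190)·0.5185 + (41/190)·0.6875 + (50/190)·0.8205 + (50/190)·0.8235 + (27/190)·0.4000 = 0.698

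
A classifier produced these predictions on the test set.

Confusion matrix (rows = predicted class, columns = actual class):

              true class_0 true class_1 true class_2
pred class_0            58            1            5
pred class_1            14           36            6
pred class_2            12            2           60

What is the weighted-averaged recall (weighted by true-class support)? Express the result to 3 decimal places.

Per-class recall (TP/(TP+FN)):
  class_0: TP=58, FN=14+12=26 → 58/84 = 0.6905
  class_1: TP=36, FN=1+2=3 → 36/39 = 0.9231
  class_2: TP=60, FN=5+6=11 → 60/71 = 0.8451
Weighted-recall = Σ (supportᵢ/N)·recallᵢ with N=194: (84/194)·0.6905 + (39/194)·0.9231 + (71/194)·0.8451 = 0.794

0.794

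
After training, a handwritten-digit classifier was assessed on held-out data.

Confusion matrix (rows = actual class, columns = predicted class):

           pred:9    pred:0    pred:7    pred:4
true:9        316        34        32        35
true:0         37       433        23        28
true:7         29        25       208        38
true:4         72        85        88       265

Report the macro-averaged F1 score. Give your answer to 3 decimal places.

Per-class F1 score (2·TP/(2·TP+FP+FN)):
  9: TP=316, FP=37+29+72=138, FN=34+32+35=101 → 632/871 = 0.7256
  0: TP=433, FP=34+25+85=144, FN=37+23+28=88 → 866/1098 = 0.7887
  7: TP=208, FP=32+23+88=143, FN=29+25+38=92 → 416/651 = 0.6390
  4: TP=265, FP=35+28+38=101, FN=72+85+88=245 → 530/876 = 0.6050
Macro-F1 score = mean = (0.7256 + 0.7887 + 0.6390 + 0.6050) / 4 = 0.690

0.690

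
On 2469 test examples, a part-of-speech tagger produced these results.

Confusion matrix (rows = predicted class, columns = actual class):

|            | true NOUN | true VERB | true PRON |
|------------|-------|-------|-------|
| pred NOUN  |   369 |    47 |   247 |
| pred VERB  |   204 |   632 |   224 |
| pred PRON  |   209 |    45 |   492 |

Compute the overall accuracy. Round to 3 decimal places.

0.605

Accuracy = trace / total = (369+632+492=1493) / 2469 = 1493/2469 = 0.605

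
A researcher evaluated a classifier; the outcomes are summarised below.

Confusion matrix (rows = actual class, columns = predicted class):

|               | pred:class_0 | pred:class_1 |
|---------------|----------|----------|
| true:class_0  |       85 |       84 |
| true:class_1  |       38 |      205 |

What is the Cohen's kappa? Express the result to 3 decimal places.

Observed agreement pₒ = trace/N = 290/412 = 0.7039
Expected agreement pₑ = Σ (rowᵢ·colᵢ)/N² = (169·123 + 243·289)/412² = 0.5362
κ = (pₒ − pₑ)/(1 − pₑ) = (0.7039 − 0.5362)/(1 − 0.5362) = 0.362

0.362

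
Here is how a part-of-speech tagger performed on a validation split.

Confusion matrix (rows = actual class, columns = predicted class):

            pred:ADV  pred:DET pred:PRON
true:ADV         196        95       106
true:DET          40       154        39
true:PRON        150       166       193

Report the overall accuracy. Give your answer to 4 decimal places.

0.4767

Accuracy = trace / total = (196+154+193=543) / 1139 = 543/1139 = 0.4767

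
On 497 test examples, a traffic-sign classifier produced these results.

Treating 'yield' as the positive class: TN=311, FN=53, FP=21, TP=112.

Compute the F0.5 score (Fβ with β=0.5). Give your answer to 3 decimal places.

0.803

Fβ = (1+β²)·TP / ((1+β²)·TP + β²·FN + FP), with β²=1/4
= 1.25·112 / (1.25·112 + 0.25·53 + 21) = 0.803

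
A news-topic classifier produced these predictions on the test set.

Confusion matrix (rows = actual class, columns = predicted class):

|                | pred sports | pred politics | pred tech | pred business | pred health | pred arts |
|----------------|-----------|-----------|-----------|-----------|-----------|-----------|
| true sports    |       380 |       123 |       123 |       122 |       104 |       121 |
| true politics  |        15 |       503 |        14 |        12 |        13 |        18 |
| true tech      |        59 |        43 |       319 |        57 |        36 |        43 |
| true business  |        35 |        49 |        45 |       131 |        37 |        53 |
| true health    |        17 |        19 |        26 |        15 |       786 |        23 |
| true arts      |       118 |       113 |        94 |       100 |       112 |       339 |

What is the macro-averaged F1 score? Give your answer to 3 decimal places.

0.552

Per-class F1 score (2·TP/(2·TP+FP+FN)):
  sports: TP=380, FP=15+59+35+17+118=244, FN=123+123+122+104+121=593 → 760/1597 = 0.4759
  politics: TP=503, FP=123+43+49+19+113=347, FN=15+14+12+13+18=72 → 1006/1425 = 0.7060
  tech: TP=319, FP=123+14+45+26+94=302, FN=59+43+57+36+43=238 → 638/1178 = 0.5416
  business: TP=131, FP=122+12+57+15+100=306, FN=35+49+45+37+53=219 → 262/787 = 0.3329
  health: TP=786, FP=104+13+36+37+112=302, FN=17+19+26+15+23=100 → 1572/1974 = 0.7964
  arts: TP=339, FP=121+18+43+53+23=258, FN=118+113+94+100+112=537 → 678/1473 = 0.4603
Macro-F1 score = mean = (0.4759 + 0.7060 + 0.5416 + 0.3329 + 0.7964 + 0.4603) / 6 = 0.552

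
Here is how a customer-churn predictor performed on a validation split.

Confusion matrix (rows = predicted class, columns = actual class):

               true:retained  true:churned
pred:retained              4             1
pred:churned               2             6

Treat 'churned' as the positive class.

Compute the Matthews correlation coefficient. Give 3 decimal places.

MCC = (TP·TN − FP·FN) / √((TP+FP)(TP+FN)(TN+FP)(TN+FN))
Numerator = 6·4 − 2·1 = 22
Denominator = √(8·7·6·5) = √1680 = 40.9878
MCC = 22 / 40.9878 = 0.537

0.537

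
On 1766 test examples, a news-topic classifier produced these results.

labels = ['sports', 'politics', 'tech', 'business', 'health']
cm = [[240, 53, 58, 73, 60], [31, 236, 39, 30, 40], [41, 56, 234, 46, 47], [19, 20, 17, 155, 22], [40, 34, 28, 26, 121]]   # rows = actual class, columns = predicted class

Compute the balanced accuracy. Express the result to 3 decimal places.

0.565

Balanced accuracy = mean of per-class recall.
  sports: recall = 240/484 = 0.4959
  politics: recall = 236/376 = 0.6277
  tech: recall = 234/424 = 0.5519
  business: recall = 155/233 = 0.6652
  health: recall = 121/249 = 0.4859
Mean = (0.4959 + 0.6277 + 0.5519 + 0.6652 + 0.4859) / 5 = 0.565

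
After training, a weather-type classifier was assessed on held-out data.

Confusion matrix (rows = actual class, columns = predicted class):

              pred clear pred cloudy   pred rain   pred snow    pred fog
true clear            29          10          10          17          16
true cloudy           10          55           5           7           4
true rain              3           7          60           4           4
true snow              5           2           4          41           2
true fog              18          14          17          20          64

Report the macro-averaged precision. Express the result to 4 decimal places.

0.5736

Per-class precision (TP/(TP+FP)):
  clear: TP=29, FP=10+3+5+18=36 → 29/65 = 0.44615
  cloudy: TP=55, FP=10+7+2+14=33 → 55/88 = 0.62500
  rain: TP=60, FP=10+5+4+17=36 → 60/96 = 0.62500
  snow: TP=41, FP=17+7+4+20=48 → 41/89 = 0.46067
  fog: TP=64, FP=16+4+4+2=26 → 64/90 = 0.71111
Macro-precision = mean = (0.44615 + 0.62500 + 0.62500 + 0.46067 + 0.71111) / 5 = 0.5736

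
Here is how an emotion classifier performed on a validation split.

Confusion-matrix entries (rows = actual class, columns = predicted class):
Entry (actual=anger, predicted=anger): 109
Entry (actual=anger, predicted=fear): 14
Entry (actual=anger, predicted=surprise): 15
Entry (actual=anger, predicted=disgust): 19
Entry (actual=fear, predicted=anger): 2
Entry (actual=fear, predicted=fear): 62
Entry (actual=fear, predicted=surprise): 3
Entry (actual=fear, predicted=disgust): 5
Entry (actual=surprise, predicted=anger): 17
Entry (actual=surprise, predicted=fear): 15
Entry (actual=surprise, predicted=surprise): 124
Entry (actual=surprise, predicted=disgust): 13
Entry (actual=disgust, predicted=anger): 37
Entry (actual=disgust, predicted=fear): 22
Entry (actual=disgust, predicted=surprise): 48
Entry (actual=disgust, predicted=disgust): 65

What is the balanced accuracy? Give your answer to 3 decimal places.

0.667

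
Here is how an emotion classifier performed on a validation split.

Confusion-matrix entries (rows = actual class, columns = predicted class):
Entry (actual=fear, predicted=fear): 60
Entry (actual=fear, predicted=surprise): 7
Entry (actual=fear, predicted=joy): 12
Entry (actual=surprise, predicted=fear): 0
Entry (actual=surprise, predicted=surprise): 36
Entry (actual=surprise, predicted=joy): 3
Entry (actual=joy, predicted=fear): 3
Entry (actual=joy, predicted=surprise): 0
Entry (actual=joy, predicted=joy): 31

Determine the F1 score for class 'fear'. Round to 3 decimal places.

0.845

Treat 'fear' as positive and all other classes as negative.
F1 score = 2·TP/(2·TP+FP+FN).
fear: TP=60, FP=0+3=3, FN=7+12=19 → 120/142 = 0.8451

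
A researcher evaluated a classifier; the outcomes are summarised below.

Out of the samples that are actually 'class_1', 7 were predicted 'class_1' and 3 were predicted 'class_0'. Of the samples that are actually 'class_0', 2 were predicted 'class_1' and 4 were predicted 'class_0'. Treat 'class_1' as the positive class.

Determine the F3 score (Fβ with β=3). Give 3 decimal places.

Fβ = (1+β²)·TP / ((1+β²)·TP + β²·FN + FP), with β²=9
= 10·7 / (10·7 + 9·3 + 2) = 0.707

0.707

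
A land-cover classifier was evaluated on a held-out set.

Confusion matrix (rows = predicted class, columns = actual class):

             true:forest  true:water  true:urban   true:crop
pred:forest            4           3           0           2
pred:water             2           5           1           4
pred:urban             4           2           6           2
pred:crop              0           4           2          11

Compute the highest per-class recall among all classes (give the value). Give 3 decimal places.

Per-class recall (TP/(TP+FN)):
  forest: TP=4, FN=2+4+0=6 → 4/10 = 0.4000
  water: TP=5, FN=3+2+4=9 → 5/14 = 0.3571
  urban: TP=6, FN=0+1+2=3 → 6/9 = 0.6667
  crop: TP=11, FN=2+4+2=8 → 11/19 = 0.5789
Highest is class 'urban' with recall = 0.667.

0.667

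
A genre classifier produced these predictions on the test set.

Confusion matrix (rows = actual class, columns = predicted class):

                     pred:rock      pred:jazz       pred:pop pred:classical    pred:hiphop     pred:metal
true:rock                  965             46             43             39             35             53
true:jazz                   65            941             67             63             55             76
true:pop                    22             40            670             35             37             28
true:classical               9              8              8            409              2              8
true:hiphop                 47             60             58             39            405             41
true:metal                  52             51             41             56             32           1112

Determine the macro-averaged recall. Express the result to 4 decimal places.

Per-class recall (TP/(TP+FN)):
  rock: TP=965, FN=46+43+39+35+53=216 → 965/1181 = 0.81710
  jazz: TP=941, FN=65+67+63+55+76=326 → 941/1267 = 0.74270
  pop: TP=670, FN=22+40+35+37+28=162 → 670/832 = 0.80529
  classical: TP=409, FN=9+8+8+2+8=35 → 409/444 = 0.92117
  hiphop: TP=405, FN=47+60+58+39+41=245 → 405/650 = 0.62308
  metal: TP=1112, FN=52+51+41+56+32=232 → 1112/1344 = 0.82738
Macro-recall = mean = (0.81710 + 0.74270 + 0.80529 + 0.92117 + 0.62308 + 0.82738) / 6 = 0.7895

0.7895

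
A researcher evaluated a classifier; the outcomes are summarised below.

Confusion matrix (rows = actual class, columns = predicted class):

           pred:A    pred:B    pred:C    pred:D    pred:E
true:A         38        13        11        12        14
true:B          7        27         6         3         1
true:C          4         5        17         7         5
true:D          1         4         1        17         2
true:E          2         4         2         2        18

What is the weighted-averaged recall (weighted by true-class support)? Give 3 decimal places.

Per-class recall (TP/(TP+FN)):
  A: TP=38, FN=13+11+12+14=50 → 38/88 = 0.4318
  B: TP=27, FN=7+6+3+1=17 → 27/44 = 0.6136
  C: TP=17, FN=4+5+7+5=21 → 17/38 = 0.4474
  D: TP=17, FN=1+4+1+2=8 → 17/25 = 0.6800
  E: TP=18, FN=2+4+2+2=10 → 18/28 = 0.6429
Weighted-recall = Σ (supportᵢ/N)·recallᵢ with N=223: (88/223)·0.4318 + (44/223)·0.6136 + (38/223)·0.4474 + (25/223)·0.6800 + (28/223)·0.6429 = 0.525

0.525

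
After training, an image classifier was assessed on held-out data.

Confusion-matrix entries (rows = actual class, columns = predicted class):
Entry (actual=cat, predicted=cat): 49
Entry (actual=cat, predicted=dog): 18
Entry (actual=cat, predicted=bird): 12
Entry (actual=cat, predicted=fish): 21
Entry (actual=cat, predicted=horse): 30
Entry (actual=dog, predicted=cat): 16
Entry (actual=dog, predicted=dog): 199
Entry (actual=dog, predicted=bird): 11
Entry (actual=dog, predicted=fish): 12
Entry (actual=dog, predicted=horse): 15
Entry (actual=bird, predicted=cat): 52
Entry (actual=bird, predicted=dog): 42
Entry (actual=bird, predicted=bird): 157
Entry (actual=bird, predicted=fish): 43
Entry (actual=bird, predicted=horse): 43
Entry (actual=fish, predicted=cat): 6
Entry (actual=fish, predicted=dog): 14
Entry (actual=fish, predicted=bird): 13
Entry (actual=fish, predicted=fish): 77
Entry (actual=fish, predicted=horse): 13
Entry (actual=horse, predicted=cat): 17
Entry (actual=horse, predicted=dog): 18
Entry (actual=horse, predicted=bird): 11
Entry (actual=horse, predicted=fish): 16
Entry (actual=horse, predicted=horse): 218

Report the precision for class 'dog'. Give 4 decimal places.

Treat 'dog' as positive and all other classes as negative.
precision = TP/(TP+FP).
dog: TP=199, FP=18+42+14+18=92 → 199/291 = 0.68385

0.6838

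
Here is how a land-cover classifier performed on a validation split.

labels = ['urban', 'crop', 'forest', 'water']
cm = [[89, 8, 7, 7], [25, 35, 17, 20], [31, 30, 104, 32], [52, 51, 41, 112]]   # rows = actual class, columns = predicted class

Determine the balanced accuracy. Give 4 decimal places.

Balanced accuracy = mean of per-class recall.
  urban: recall = 89/111 = 0.80180
  crop: recall = 35/97 = 0.36082
  forest: recall = 104/197 = 0.52792
  water: recall = 112/256 = 0.43750
Mean = (0.80180 + 0.36082 + 0.52792 + 0.43750) / 4 = 0.5320

0.5320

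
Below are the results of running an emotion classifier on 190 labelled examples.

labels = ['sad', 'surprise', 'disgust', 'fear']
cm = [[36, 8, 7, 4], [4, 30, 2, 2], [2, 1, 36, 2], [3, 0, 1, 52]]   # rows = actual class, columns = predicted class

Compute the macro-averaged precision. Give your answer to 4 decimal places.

Per-class precision (TP/(TP+FP)):
  sad: TP=36, FP=4+2+3=9 → 36/45 = 0.80000
  surprise: TP=30, FP=8+1+0=9 → 30/39 = 0.76923
  disgust: TP=36, FP=7+2+1=10 → 36/46 = 0.78261
  fear: TP=52, FP=4+2+2=8 → 52/60 = 0.86667
Macro-precision = mean = (0.80000 + 0.76923 + 0.78261 + 0.86667) / 4 = 0.8046

0.8046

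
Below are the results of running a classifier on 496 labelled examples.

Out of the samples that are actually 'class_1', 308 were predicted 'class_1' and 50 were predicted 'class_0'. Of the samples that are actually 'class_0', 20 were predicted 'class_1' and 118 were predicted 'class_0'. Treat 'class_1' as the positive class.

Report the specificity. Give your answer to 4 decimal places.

0.8551

Specificity = TN/(TN+FP) = 118/(118+20) = 0.8551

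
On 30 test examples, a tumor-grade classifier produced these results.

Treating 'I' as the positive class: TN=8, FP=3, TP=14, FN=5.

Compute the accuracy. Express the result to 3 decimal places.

0.733

Accuracy = (TP+TN)/N = (14+8)/30 = 0.733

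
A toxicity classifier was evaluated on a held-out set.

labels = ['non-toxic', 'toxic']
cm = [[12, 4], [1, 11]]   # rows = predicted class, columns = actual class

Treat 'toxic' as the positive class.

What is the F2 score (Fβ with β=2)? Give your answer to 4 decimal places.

Fβ = (1+β²)·TP / ((1+β²)·TP + β²·FN + FP), with β²=4
= 5·11 / (5·11 + 4·4 + 1) = 0.7639

0.7639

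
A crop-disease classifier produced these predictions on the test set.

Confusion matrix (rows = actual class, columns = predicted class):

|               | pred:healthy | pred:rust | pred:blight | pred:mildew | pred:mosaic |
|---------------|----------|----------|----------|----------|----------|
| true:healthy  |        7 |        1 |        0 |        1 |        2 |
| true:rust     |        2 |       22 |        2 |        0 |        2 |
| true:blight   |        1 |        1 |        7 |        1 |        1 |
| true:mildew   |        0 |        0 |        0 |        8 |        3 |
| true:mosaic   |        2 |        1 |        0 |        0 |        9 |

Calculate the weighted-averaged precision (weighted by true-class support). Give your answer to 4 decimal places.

Per-class precision (TP/(TP+FP)):
  healthy: TP=7, FP=2+1+0+2=5 → 7/12 = 0.58333
  rust: TP=22, FP=1+1+0+1=3 → 22/25 = 0.88000
  blight: TP=7, FP=0+2+0+0=2 → 7/9 = 0.77778
  mildew: TP=8, FP=1+0+1+0=2 → 8/10 = 0.80000
  mosaic: TP=9, FP=2+2+1+3=8 → 9/17 = 0.52941
Weighted-precision = Σ (supportᵢ/N)·precisionᵢ with N=73: (11/73)·0.58333 + (28/73)·0.88000 + (11/73)·0.77778 + (11/73)·0.80000 + (12/73)·0.52941 = 0.7502

0.7502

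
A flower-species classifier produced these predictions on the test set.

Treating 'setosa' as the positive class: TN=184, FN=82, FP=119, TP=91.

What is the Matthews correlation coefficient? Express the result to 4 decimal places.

0.1291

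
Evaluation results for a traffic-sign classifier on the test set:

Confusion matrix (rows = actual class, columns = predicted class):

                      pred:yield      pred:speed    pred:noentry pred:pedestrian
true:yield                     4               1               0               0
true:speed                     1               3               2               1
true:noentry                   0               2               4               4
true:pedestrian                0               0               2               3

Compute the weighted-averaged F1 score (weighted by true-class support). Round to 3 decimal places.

Per-class F1 score (2·TP/(2·TP+FP+FN)):
  yield: TP=4, FP=1+0+0=1, FN=1+0+0=1 → 8/10 = 0.8000
  speed: TP=3, FP=1+2+0=3, FN=1+2+1=4 → 6/13 = 0.4615
  noentry: TP=4, FP=0+2+2=4, FN=0+2+4=6 → 8/18 = 0.4444
  pedestrian: TP=3, FP=0+1+4=5, FN=0+0+2=2 → 6/13 = 0.4615
Weighted-F1 score = Σ (supportᵢ/N)·F1 scoreᵢ with N=27: (5/27)·0.8000 + (7/27)·0.4615 + (10/27)·0.4444 + (5/27)·0.4615 = 0.518

0.518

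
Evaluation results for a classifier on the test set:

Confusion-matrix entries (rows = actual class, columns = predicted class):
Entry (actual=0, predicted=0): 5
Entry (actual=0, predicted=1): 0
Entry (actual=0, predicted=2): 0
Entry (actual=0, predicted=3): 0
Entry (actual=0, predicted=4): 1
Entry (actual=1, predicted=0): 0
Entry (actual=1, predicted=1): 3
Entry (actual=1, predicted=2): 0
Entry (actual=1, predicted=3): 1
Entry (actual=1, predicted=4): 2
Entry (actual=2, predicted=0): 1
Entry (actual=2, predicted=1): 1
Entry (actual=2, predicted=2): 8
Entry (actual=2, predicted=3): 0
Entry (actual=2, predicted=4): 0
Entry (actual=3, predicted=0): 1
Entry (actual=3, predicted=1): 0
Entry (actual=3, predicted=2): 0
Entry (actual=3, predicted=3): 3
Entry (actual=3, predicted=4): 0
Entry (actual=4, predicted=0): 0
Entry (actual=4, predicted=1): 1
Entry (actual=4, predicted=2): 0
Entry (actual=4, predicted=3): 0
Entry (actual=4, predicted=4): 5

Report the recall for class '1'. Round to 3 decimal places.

0.500

Treat '1' as positive and all other classes as negative.
recall = TP/(TP+FN).
1: TP=3, FN=0+0+1+2=3 → 3/6 = 0.5000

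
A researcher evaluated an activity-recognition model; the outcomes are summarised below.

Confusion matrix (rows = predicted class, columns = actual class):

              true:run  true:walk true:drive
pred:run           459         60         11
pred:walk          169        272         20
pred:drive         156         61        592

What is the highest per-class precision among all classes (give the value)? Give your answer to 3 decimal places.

0.866

Per-class precision (TP/(TP+FP)):
  run: TP=459, FP=60+11=71 → 459/530 = 0.8660
  walk: TP=272, FP=169+20=189 → 272/461 = 0.5900
  drive: TP=592, FP=156+61=217 → 592/809 = 0.7318
Highest is class 'run' with precision = 0.866.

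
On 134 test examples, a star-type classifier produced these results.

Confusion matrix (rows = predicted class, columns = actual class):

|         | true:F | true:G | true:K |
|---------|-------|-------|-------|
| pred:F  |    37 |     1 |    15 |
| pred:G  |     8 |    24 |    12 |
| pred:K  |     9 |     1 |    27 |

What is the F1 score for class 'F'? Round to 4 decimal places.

0.6916

Treat 'F' as positive and all other classes as negative.
F1 score = 2·TP/(2·TP+FP+FN).
F: TP=37, FP=1+15=16, FN=8+9=17 → 74/107 = 0.69159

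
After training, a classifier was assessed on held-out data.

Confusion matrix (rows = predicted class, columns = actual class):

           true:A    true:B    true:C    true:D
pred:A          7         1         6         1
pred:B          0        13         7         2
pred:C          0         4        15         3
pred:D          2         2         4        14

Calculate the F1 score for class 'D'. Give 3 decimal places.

0.667

Treat 'D' as positive and all other classes as negative.
F1 score = 2·TP/(2·TP+FP+FN).
D: TP=14, FP=2+2+4=8, FN=1+2+3=6 → 28/42 = 0.6667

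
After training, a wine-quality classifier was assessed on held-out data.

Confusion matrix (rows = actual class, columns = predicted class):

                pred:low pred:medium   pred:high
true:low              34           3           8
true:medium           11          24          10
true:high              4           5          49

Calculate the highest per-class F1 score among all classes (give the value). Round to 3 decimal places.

0.784

Per-class F1 score (2·TP/(2·TP+FP+FN)):
  low: TP=34, FP=11+4=15, FN=3+8=11 → 68/94 = 0.7234
  medium: TP=24, FP=3+5=8, FN=11+10=21 → 48/77 = 0.6234
  high: TP=49, FP=8+10=18, FN=4+5=9 → 98/125 = 0.7840
Highest is class 'high' with F1 score = 0.784.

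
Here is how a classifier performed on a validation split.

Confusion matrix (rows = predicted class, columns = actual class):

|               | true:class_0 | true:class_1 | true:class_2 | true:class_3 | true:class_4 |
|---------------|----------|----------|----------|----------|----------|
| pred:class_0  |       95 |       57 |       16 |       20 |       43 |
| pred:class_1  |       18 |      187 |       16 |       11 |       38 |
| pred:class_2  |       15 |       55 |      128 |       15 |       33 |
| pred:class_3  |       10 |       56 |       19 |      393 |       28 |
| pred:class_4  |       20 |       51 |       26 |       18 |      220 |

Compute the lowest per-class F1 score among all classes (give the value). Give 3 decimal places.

Per-class F1 score (2·TP/(2·TP+FP+FN)):
  class_0: TP=95, FP=57+16+20+43=136, FN=18+15+10+20=63 → 190/389 = 0.4884
  class_1: TP=187, FP=18+16+11+38=83, FN=57+55+56+51=219 → 374/676 = 0.5533
  class_2: TP=128, FP=15+55+15+33=118, FN=16+16+19+26=77 → 256/451 = 0.5676
  class_3: TP=393, FP=10+56+19+28=113, FN=20+11+15+18=64 → 786/963 = 0.8162
  class_4: TP=220, FP=20+51+26+18=115, FN=43+38+33+28=142 → 440/697 = 0.6313
Lowest is class 'class_0' with F1 score = 0.488.

0.488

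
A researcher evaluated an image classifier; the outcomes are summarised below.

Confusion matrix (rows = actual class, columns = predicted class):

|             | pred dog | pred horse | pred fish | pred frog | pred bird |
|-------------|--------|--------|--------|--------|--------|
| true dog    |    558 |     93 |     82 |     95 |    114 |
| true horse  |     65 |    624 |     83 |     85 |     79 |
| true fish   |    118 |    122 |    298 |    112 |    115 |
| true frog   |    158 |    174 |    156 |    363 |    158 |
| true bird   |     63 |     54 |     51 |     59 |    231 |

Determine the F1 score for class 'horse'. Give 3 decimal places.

0.623

F1 score = 2·TP/(2·TP+FP+FN).
horse: TP=624, FP=93+122+174+54=443, FN=65+83+85+79=312 → 1248/2003 = 0.6231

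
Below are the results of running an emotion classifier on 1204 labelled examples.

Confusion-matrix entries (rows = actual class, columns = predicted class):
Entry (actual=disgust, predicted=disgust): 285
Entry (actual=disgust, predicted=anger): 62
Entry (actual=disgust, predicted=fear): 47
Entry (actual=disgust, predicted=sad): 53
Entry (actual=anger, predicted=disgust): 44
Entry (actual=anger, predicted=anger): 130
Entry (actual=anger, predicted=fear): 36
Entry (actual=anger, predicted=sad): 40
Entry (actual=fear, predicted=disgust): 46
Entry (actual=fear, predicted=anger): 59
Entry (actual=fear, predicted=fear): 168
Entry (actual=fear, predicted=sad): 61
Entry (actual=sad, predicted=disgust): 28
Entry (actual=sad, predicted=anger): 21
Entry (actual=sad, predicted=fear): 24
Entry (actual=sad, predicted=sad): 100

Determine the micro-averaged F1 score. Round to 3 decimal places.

0.567

Micro-averaging pools counts across classes: ΣTP=683, ΣFP=521, ΣFN=521.
Micro-F1 score = 2·TP/(2·TP+FP+FN) on pooled counts = 0.567 (equals overall accuracy in single-label multiclass).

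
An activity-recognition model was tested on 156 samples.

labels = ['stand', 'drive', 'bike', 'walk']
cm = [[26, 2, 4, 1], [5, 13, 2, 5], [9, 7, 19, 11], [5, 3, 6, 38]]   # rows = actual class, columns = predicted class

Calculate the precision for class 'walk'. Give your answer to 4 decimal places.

0.6909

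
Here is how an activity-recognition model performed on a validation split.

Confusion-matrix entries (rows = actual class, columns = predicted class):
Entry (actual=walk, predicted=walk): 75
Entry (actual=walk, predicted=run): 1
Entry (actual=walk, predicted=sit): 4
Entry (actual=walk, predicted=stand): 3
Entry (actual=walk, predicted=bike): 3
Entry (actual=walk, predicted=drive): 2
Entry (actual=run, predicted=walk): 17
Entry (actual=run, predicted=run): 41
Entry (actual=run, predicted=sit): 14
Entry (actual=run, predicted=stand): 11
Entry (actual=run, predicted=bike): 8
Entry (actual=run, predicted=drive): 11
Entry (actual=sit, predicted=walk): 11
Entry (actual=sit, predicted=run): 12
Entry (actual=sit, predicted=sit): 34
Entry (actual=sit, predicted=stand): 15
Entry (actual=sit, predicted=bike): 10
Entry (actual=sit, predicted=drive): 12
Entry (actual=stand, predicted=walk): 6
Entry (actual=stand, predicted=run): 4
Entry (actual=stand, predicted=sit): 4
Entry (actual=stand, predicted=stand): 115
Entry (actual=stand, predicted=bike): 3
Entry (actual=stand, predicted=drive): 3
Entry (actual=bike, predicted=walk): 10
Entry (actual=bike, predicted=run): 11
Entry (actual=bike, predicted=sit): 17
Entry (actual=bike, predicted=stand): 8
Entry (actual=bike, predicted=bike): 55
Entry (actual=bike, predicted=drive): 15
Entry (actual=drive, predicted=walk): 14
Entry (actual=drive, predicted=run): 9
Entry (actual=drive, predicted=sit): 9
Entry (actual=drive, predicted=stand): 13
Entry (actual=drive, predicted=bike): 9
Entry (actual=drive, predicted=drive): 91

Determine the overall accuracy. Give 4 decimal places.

0.6044

Accuracy = trace / total = (75+41+34+115+55+91=411) / 680 = 411/680 = 0.6044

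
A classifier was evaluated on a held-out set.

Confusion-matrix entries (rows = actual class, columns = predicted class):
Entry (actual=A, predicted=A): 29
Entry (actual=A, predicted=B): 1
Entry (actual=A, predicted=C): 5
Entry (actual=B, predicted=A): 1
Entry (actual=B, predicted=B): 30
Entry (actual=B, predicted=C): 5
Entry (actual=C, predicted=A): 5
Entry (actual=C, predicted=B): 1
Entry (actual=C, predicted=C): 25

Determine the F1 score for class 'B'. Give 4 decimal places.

One-vs-rest for 'B': TP = diagonal; FP = other classes predicted 'B'; FN = 'B' predicted as other.
F1 score = 2·TP/(2·TP+FP+FN).
B: TP=30, FP=1+1=2, FN=1+5=6 → 60/68 = 0.88235

0.8824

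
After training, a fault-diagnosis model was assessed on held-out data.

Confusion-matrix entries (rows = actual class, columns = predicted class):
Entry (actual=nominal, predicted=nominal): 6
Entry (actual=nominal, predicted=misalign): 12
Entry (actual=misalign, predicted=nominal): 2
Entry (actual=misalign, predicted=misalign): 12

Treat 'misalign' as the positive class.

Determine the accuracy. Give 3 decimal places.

0.563

Accuracy = (TP+TN)/N = (12+6)/32 = 0.563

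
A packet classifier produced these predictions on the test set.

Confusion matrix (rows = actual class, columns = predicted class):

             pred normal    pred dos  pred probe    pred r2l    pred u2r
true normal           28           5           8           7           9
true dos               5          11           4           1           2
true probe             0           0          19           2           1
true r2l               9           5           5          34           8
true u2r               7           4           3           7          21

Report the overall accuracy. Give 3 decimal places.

0.551

Accuracy = trace / total = (28+11+19+34+21=113) / 205 = 113/205 = 0.551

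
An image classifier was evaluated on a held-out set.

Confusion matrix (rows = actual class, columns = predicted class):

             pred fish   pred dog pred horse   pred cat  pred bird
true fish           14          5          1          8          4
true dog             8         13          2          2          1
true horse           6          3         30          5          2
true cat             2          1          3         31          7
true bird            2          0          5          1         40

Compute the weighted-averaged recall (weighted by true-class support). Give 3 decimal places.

Per-class recall (TP/(TP+FN)):
  fish: TP=14, FN=5+1+8+4=18 → 14/32 = 0.4375
  dog: TP=13, FN=8+2+2+1=13 → 13/26 = 0.5000
  horse: TP=30, FN=6+3+5+2=16 → 30/46 = 0.6522
  cat: TP=31, FN=2+1+3+7=13 → 31/44 = 0.7045
  bird: TP=40, FN=2+0+5+1=8 → 40/48 = 0.8333
Weighted-recall = Σ (supportᵢ/N)·recallᵢ with N=196: (32/196)·0.4375 + (26/196)·0.5000 + (46/196)·0.6522 + (44/196)·0.7045 + (48/196)·0.8333 = 0.653

0.653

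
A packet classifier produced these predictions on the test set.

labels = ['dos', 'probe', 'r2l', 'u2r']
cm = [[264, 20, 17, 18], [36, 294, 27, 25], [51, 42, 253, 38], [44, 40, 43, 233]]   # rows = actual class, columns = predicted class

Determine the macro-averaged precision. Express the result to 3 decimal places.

Per-class precision (TP/(TP+FP)):
  dos: TP=264, FP=36+51+44=131 → 264/395 = 0.6684
  probe: TP=294, FP=20+42+40=102 → 294/396 = 0.7424
  r2l: TP=253, FP=17+27+43=87 → 253/340 = 0.7441
  u2r: TP=233, FP=18+25+38=81 → 233/314 = 0.7420
Macro-precision = mean = (0.6684 + 0.7424 + 0.7441 + 0.7420) / 4 = 0.724

0.724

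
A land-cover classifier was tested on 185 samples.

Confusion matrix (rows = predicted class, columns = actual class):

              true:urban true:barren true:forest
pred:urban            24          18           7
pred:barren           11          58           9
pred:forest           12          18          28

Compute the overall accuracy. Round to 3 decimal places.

Accuracy = trace / total = (24+58+28=110) / 185 = 110/185 = 0.595

0.595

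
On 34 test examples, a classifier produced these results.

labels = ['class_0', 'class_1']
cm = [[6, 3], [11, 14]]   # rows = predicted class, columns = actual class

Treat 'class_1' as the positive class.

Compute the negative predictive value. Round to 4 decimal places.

NPV = TN/(TN+FN) = 6/(6+3) = 0.6667

0.6667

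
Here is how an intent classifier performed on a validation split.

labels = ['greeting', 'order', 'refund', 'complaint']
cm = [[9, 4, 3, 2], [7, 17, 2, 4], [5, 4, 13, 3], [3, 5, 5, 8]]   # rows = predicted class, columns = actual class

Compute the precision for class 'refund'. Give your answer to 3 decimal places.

Take TP from the diagonal, FP from the rest of the 'refund' prediction marginal, FN from the rest of the 'refund' actual marginal.
precision = TP/(TP+FP).
refund: TP=13, FP=5+4+3=12 → 13/25 = 0.5200

0.520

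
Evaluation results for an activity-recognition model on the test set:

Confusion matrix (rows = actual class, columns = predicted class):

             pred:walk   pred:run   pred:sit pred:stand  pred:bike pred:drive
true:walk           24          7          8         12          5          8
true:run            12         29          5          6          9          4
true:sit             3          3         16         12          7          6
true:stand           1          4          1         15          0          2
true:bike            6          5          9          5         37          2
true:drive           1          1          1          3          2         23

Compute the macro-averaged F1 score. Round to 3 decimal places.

0.484

Per-class F1 score (2·TP/(2·TP+FP+FN)):
  walk: TP=24, FP=12+3+1+6+1=23, FN=7+8+12+5+8=40 → 48/111 = 0.4324
  run: TP=29, FP=7+3+4+5+1=20, FN=12+5+6+9+4=36 → 58/114 = 0.5088
  sit: TP=16, FP=8+5+1+9+1=24, FN=3+3+12+7+6=31 → 32/87 = 0.3678
  stand: TP=15, FP=12+6+12+5+3=38, FN=1+4+1+0+2=8 → 30/76 = 0.3947
  bike: TP=37, FP=5+9+7+0+2=23, FN=6+5+9+5+2=27 → 74/124 = 0.5968
  drive: TP=23, FP=8+4+6+2+2=22, FN=1+1+1+3+2=8 → 46/76 = 0.6053
Macro-F1 score = mean = (0.4324 + 0.5088 + 0.3678 + 0.3947 + 0.5968 + 0.6053) / 6 = 0.484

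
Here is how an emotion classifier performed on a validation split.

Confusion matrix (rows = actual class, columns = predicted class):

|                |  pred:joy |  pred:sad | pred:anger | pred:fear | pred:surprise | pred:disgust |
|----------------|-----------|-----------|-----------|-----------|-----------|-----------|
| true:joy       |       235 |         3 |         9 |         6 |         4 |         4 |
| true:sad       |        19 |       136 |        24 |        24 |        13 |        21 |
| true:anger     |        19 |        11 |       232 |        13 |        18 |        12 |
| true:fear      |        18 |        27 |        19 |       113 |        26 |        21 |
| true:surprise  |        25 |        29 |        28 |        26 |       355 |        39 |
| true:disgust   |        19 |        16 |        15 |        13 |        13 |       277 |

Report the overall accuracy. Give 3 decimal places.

Accuracy = trace / total = (235+136+232+113+355+277=1348) / 1882 = 1348/1882 = 0.716

0.716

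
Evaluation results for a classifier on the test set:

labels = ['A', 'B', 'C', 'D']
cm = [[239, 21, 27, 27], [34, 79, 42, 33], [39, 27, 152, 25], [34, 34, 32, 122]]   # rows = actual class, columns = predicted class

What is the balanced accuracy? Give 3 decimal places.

0.589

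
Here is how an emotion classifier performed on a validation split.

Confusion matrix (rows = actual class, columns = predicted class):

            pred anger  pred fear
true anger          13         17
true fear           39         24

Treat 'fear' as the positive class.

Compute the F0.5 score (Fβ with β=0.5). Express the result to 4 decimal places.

0.5286

Fβ = (1+β²)·TP / ((1+β²)·TP + β²·FN + FP), with β²=1/4
= 1.25·24 / (1.25·24 + 0.25·39 + 17) = 0.5286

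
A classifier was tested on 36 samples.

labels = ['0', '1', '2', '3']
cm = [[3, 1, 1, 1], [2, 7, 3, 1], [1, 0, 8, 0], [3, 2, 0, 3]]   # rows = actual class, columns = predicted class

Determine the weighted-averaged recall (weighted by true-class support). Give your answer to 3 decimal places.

Per-class recall (TP/(TP+FN)):
  0: TP=3, FN=1+1+1=3 → 3/6 = 0.5000
  1: TP=7, FN=2+3+1=6 → 7/13 = 0.5385
  2: TP=8, FN=1+0+0=1 → 8/9 = 0.8889
  3: TP=3, FN=3+2+0=5 → 3/8 = 0.3750
Weighted-recall = Σ (supportᵢ/N)·recallᵢ with N=36: (6/36)·0.5000 + (13/36)·0.5385 + (9/36)·0.8889 + (8/36)·0.3750 = 0.583

0.583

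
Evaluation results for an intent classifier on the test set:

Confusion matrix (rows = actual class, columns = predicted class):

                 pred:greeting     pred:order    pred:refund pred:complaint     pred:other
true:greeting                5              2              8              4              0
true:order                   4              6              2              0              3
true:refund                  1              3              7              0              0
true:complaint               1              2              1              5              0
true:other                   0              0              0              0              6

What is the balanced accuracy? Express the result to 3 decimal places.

0.571

Balanced accuracy = mean of per-class recall.
  greeting: recall = 5/19 = 0.2632
  order: recall = 6/15 = 0.4000
  refund: recall = 7/11 = 0.6364
  complaint: recall = 5/9 = 0.5556
  other: recall = 6/6 = 1.0000
Mean = (0.2632 + 0.4000 + 0.6364 + 0.5556 + 1.0000) / 5 = 0.571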